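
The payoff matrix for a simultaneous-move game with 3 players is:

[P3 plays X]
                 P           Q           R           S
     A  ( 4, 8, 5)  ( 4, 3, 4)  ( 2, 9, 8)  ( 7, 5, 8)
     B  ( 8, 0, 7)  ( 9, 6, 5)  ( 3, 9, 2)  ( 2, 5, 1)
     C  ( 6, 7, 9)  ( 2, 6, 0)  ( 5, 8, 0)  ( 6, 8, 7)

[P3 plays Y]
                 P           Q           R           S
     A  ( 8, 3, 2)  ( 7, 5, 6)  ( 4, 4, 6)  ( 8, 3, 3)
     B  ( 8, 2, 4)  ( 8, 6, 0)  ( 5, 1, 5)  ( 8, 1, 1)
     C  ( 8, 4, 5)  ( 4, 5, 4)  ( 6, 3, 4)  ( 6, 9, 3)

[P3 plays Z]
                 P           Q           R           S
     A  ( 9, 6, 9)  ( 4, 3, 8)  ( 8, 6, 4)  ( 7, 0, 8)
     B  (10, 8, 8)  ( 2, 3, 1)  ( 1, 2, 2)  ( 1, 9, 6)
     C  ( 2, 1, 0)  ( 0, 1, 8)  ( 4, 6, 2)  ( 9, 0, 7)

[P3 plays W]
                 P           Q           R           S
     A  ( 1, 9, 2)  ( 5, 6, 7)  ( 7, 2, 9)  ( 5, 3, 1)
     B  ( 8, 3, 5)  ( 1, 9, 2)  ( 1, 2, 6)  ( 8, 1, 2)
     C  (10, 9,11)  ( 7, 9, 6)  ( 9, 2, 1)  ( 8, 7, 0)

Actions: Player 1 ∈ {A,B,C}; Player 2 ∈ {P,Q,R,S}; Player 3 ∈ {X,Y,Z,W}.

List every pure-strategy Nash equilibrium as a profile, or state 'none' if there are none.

(A,P,X): not NE [P1→B gives 8>4; P2→R gives 9>8; P3→Z gives 9>5]
(A,P,Y): not NE [P2→Q gives 5>3; P3→Z gives 9>2]
(A,P,Z): not NE [P1→B gives 10>9]
(A,P,W): not NE [P1→C gives 10>1; P3→Z gives 9>2]
(A,Q,X): not NE [P1→B gives 9>4; P2→R gives 9>3; P3→Z gives 8>4]
(A,Q,Y): not NE [P1→B gives 8>7; P3→Z gives 8>6]
(A,Q,Z): not NE [P2→R gives 6>3]
(A,Q,W): not NE [P1→C gives 7>5; P2→P gives 9>6; P3→Z gives 8>7]
(A,R,X): not NE [P1→C gives 5>2; P3→W gives 9>8]
(A,R,Y): not NE [P1→C gives 6>4; P2→Q gives 5>4; P3→W gives 9>6]
(A,R,Z): not NE [P3→W gives 9>4]
(A,R,W): not NE [P1→C gives 9>7; P2→P gives 9>2]
(A,S,X): not NE [P2→R gives 9>5]
(A,S,Y): not NE [P2→Q gives 5>3; P3→Z gives 8>3]
(A,S,Z): not NE [P1→C gives 9>7; P2→R gives 6>0]
(A,S,W): not NE [P1→C gives 8>5; P2→P gives 9>3; P3→Z gives 8>1]
(B,P,X): not NE [P2→R gives 9>0; P3→Z gives 8>7]
(B,P,Y): not NE [P2→Q gives 6>2; P3→Z gives 8>4]
(B,P,Z): not NE [P2→S gives 9>8]
(B,P,W): not NE [P1→C gives 10>8; P2→Q gives 9>3; P3→Z gives 8>5]
(B,Q,X): not NE [P2→R gives 9>6]
(B,Q,Y): not NE [P3→X gives 5>0]
(B,Q,Z): not NE [P1→A gives 4>2; P2→S gives 9>3; P3→X gives 5>1]
(B,Q,W): not NE [P1→C gives 7>1; P3→X gives 5>2]
(B,R,X): not NE [P1→C gives 5>3; P3→W gives 6>2]
(B,R,Y): not NE [P1→C gives 6>5; P2→Q gives 6>1; P3→W gives 6>5]
(B,R,Z): not NE [P1→A gives 8>1; P2→S gives 9>2; P3→W gives 6>2]
(B,R,W): not NE [P1→C gives 9>1; P2→Q gives 9>2]
(B,S,X): not NE [P1→A gives 7>2; P2→R gives 9>5; P3→Z gives 6>1]
(B,S,Y): not NE [P2→Q gives 6>1; P3→Z gives 6>1]
(B,S,Z): not NE [P1→C gives 9>1]
(B,S,W): not NE [P2→Q gives 9>1; P3→Z gives 6>2]
(C,P,X): not NE [P1→B gives 8>6; P2→S gives 8>7; P3→W gives 11>9]
(C,P,Y): not NE [P2→S gives 9>4; P3→W gives 11>5]
(C,P,Z): not NE [P1→B gives 10>2; P2→R gives 6>1; P3→W gives 11>0]
(C,P,W): NE
(C,Q,X): not NE [P1→B gives 9>2; P2→S gives 8>6; P3→Z gives 8>0]
(C,Q,Y): not NE [P1→B gives 8>4; P2→S gives 9>5; P3→Z gives 8>4]
(C,Q,Z): not NE [P1→A gives 4>0; P2→R gives 6>1]
(C,Q,W): not NE [P3→Z gives 8>6]
(C,R,X): not NE [P3→Y gives 4>0]
(C,R,Y): not NE [P2→S gives 9>3]
(C,R,Z): not NE [P1→A gives 8>4; P3→Y gives 4>2]
(C,R,W): not NE [P2→Q gives 9>2; P3→Y gives 4>1]
(C,S,X): not NE [P1→A gives 7>6]
(C,S,Y): not NE [P1→B gives 8>6; P3→Z gives 7>3]
(C,S,Z): not NE [P2→R gives 6>0]
(C,S,W): not NE [P2→Q gives 9>7; P3→Z gives 7>0]

PSNE = {(C,P,W)}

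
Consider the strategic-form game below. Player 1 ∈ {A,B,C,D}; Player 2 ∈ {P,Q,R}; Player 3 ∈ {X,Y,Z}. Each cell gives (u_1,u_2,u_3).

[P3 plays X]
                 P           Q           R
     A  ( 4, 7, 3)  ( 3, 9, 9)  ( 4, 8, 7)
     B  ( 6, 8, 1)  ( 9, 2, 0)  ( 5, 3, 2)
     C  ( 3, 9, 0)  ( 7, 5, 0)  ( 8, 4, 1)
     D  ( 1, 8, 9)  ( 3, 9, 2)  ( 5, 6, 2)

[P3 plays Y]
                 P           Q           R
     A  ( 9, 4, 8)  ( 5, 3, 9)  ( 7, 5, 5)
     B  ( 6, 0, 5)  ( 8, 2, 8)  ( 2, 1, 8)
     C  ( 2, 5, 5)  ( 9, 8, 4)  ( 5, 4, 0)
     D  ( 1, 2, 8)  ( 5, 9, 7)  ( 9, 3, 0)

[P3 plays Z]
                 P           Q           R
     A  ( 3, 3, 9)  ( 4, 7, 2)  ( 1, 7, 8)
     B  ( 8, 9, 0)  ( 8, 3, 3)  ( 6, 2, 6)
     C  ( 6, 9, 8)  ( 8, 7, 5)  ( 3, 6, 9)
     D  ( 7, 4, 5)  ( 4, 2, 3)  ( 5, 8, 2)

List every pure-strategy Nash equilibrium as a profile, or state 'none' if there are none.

(A,P,X): not NE [P1→B gives 6>4; P2→Q gives 9>7; P3→Z gives 9>3]
(A,P,Y): not NE [P2→R gives 5>4; P3→Z gives 9>8]
(A,P,Z): not NE [P1→B gives 8>3; P2→R gives 7>3]
(A,Q,X): not NE [P1→B gives 9>3]
(A,Q,Y): not NE [P1→C gives 9>5; P2→R gives 5>3]
(A,Q,Z): not NE [P1→C gives 8>4; P3→Y gives 9>2]
(A,R,X): not NE [P1→C gives 8>4; P2→Q gives 9>8; P3→Z gives 8>7]
(A,R,Y): not NE [P1→D gives 9>7; P3→Z gives 8>5]
(A,R,Z): not NE [P1→B gives 6>1]
(B,P,X): not NE [P3→Y gives 5>1]
(B,P,Y): not NE [P1→A gives 9>6; P2→Q gives 2>0]
(B,P,Z): not NE [P3→Y gives 5>0]
(B,Q,X): not NE [P2→P gives 8>2; P3→Y gives 8>0]
(B,Q,Y): not NE [P1→C gives 9>8]
(B,Q,Z): not NE [P2→P gives 9>3; P3→Y gives 8>3]
(B,R,X): not NE [P1→C gives 8>5; P2→P gives 8>3; P3→Y gives 8>2]
(B,R,Y): not NE [P1→D gives 9>2; P2→Q gives 2>1]
(B,R,Z): not NE [P2→P gives 9>2; P3→Y gives 8>6]
(C,P,X): not NE [P1→B gives 6>3; P3→Z gives 8>0]
(C,P,Y): not NE [P1→A gives 9>2; P2→Q gives 8>5; P3→Z gives 8>5]
(C,P,Z): not NE [P1→B gives 8>6]
(C,Q,X): not NE [P1→B gives 9>7; P2→P gives 9>5; P3→Z gives 5>0]
(C,Q,Y): not NE [P3→Z gives 5>4]
(C,Q,Z): not NE [P2→P gives 9>7]
(C,R,X): not NE [P2→P gives 9>4; P3→Z gives 9>1]
(C,R,Y): not NE [P1→D gives 9>5; P2→Q gives 8>4; P3→Z gives 9>0]
(C,R,Z): not NE [P1→B gives 6>3; P2→P gives 9>6]
(D,P,X): not NE [P1→B gives 6>1; P2→Q gives 9>8]
(D,P,Y): not NE [P1→A gives 9>1; P2→Q gives 9>2; P3→X gives 9>8]
(D,P,Z): not NE [P1→B gives 8>7; P2→R gives 8>4; P3→X gives 9>5]
(D,Q,X): not NE [P1→B gives 9>3; P3→Y gives 7>2]
(D,Q,Y): not NE [P1→C gives 9>5]
(D,Q,Z): not NE [P1→C gives 8>4; P2→R gives 8>2; P3→Y gives 7>3]
(D,R,X): not NE [P1→C gives 8>5; P2→Q gives 9>6]
(D,R,Y): not NE [P2→Q gives 9>3; P3→Z gives 2>0]
(D,R,Z): not NE [P1→B gives 6>5]

No pure NE.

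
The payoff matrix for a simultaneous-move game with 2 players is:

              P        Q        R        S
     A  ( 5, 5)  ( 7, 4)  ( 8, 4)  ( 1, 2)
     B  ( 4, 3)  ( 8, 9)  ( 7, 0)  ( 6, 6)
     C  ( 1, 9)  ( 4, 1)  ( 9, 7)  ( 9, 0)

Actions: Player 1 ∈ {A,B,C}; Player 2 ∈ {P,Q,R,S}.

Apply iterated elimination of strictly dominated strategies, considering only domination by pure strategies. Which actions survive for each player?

P2 drop R (P beats it: A:5>4 B:3>0 C:9>7)
P2 drop S (Q beats it: A:4>2 B:9>6 C:1>0)
P1 drop C (A beats it: P:5>1 Q:7>4)
P1→{A,B} P2→{P,Q}

Remaining: P1:{A,B} P2:{P,Q}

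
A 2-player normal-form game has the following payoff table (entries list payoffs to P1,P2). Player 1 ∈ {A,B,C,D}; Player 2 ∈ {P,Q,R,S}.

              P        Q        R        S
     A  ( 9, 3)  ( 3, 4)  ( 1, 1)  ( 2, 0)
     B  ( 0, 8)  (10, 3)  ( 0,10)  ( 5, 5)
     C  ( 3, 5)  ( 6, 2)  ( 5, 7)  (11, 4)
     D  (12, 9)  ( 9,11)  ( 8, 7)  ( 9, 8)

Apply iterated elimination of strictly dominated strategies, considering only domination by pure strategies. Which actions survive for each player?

P1 drop A (D beats it: P:12>9 Q:9>3 R:8>1 S:9>2)
P2 drop S (P beats it: B:8>5 C:5>4 D:9>8)
P1 drop C (D beats it: P:12>3 Q:9>6 R:8>5)
P1→{B,D} P2→{P,Q,R}

Remaining: P1:{B,D} P2:{P,Q,R}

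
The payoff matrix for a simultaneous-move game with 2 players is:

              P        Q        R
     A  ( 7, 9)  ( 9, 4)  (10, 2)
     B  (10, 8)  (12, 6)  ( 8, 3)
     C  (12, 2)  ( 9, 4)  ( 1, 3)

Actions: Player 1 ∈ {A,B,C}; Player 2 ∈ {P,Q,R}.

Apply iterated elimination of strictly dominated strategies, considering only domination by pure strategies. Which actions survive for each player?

IESDS → P1:{B,C} P2:{P,Q}

P2 drop R (Q beats it: A:4>2 B:6>3 C:4>3)
P1 drop A (B beats it: P:10>7 Q:12>9)
P1→{B,C} P2→{P,Q}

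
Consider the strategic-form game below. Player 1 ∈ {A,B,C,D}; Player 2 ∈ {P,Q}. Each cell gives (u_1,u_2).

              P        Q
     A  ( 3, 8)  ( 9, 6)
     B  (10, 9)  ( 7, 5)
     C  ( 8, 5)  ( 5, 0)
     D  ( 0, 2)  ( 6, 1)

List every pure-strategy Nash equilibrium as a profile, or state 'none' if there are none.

PSNE = {(B,P)}

(A,P): not NE [P1→B gives 10>3]
(A,Q): not NE [P2→P gives 8>6]
(B,P): NE
(B,Q): not NE [P1→A gives 9>7; P2→P gives 9>5]
(C,P): not NE [P1→B gives 10>8]
(C,Q): not NE [P1→A gives 9>5; P2→P gives 5>0]
(D,P): not NE [P1→B gives 10>0]
(D,Q): not NE [P1→A gives 9>6; P2→P gives 2>1]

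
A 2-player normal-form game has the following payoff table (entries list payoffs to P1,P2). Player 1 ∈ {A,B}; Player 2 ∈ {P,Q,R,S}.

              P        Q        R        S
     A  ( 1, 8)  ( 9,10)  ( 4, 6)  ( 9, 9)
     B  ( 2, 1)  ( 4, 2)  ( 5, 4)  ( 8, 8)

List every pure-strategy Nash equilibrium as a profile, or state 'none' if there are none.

(A,P): not NE [P1→B gives 2>1; P2→Q gives 10>8]
(A,Q): NE
(A,R): not NE [P1→B gives 5>4; P2→Q gives 10>6]
(A,S): not NE [P2→Q gives 10>9]
(B,P): not NE [P2→S gives 8>1]
(B,Q): not NE [P1→A gives 9>4; P2→S gives 8>2]
(B,R): not NE [P2→S gives 8>4]
(B,S): not NE [P1→A gives 9>8]

NE set: (A,Q)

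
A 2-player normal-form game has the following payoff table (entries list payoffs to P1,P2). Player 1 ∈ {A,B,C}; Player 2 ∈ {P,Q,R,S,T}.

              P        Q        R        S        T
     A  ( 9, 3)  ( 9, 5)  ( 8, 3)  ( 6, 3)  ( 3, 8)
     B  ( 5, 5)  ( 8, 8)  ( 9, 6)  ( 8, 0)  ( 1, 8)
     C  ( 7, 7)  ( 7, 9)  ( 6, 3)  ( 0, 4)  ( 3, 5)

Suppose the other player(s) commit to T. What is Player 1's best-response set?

P1 best: {A,C}

u_1(A vs T) = 3
u_1(B vs T) = 1
u_1(C vs T) = 3
max payoff 3 at {A,C}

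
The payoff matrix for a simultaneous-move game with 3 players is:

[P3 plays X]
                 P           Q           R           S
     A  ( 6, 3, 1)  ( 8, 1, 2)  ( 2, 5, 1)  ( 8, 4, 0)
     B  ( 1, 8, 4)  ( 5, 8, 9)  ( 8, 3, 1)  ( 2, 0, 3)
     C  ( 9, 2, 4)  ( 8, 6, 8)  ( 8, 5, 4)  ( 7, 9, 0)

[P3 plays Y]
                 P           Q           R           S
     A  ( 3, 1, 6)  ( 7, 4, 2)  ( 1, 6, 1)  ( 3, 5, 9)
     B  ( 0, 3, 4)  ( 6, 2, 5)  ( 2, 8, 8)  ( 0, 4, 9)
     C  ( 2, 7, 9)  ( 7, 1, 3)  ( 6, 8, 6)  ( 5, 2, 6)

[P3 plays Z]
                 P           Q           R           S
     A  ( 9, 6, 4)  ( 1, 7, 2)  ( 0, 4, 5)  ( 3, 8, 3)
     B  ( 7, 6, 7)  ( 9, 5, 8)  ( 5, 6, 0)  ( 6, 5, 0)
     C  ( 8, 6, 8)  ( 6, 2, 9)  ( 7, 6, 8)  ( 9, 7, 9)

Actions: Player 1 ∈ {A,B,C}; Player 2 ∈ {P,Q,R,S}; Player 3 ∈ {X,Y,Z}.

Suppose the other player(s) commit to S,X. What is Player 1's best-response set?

argmax u_1 = {A}

u_1(A vs S,X) = 8
u_1(B vs S,X) = 2
u_1(C vs S,X) = 7
max payoff 8 at {A}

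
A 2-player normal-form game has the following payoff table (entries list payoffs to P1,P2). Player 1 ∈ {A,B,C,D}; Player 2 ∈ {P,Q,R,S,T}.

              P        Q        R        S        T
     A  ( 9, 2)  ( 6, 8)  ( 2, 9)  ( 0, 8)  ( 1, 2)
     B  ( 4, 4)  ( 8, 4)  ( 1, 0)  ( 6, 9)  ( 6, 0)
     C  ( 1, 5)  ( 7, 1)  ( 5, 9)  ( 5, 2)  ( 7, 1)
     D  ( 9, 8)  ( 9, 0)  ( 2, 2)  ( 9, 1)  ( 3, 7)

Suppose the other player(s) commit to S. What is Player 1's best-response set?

u_1(A vs S) = 0
u_1(B vs S) = 6
u_1(C vs S) = 5
u_1(D vs S) = 9
max payoff 9 at {D}

P1 best: {D}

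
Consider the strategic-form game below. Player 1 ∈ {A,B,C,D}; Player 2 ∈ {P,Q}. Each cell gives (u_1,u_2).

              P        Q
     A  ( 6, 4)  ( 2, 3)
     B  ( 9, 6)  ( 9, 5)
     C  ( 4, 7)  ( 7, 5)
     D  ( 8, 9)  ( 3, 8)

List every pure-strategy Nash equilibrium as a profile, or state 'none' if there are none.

(A,P): not NE [P1→B gives 9>6]
(A,Q): not NE [P1→B gives 9>2; P2→P gives 4>3]
(B,P): NE
(B,Q): not NE [P2→P gives 6>5]
(C,P): not NE [P1→B gives 9>4]
(C,Q): not NE [P1→B gives 9>7; P2→P gives 7>5]
(D,P): not NE [P1→B gives 9>8]
(D,Q): not NE [P1→B gives 9>3; P2→P gives 9>8]

Nash profiles: (B,P)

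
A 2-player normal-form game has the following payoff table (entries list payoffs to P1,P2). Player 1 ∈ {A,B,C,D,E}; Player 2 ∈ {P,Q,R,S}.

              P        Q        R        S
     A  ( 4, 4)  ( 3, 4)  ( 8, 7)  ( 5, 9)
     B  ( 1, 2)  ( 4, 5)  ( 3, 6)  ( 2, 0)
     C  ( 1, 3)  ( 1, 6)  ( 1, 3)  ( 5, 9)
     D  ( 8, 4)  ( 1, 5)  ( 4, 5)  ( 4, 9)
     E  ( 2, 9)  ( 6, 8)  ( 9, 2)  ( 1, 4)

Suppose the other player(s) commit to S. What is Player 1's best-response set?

u_1(A vs S) = 5
u_1(B vs S) = 2
u_1(C vs S) = 5
u_1(D vs S) = 4
u_1(E vs S) = 1
max payoff 5 at {A,C}

argmax u_1 = {A,C}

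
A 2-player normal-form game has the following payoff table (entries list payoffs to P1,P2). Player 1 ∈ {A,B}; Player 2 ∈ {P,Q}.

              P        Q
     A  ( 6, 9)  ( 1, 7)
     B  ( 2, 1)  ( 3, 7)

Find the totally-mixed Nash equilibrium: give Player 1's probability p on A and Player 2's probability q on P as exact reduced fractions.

P1 indiff ⇒ q·6+(1-q)·1 = q·2+(1-q)·3 ⇒ q(4) = (1-q)(2) ⇒ q = 1/3
P2 indiff ⇒ p·9+(1-p)·1 = p·7+(1-p)·7 ⇒ p(2) = (1-p)(6) ⇒ p = 3/4

p=3/4, q=1/3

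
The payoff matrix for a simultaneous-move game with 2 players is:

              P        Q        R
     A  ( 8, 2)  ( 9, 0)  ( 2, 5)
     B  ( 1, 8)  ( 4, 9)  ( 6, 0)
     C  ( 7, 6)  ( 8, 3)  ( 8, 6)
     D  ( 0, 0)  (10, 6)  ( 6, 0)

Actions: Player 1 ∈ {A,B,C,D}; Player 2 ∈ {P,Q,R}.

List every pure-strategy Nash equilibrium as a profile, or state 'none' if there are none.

(A,P): not NE [P2→R gives 5>2]
(A,Q): not NE [P1→D gives 10>9; P2→R gives 5>0]
(A,R): not NE [P1→C gives 8>2]
(B,P): not NE [P1→A gives 8>1; P2→Q gives 9>8]
(B,Q): not NE [P1→D gives 10>4]
(B,R): not NE [P1→C gives 8>6; P2→Q gives 9>0]
(C,P): not NE [P1→A gives 8>7]
(C,Q): not NE [P1→D gives 10>8; P2→R gives 6>3]
(C,R): NE
(D,P): not NE [P1→A gives 8>0; P2→Q gives 6>0]
(D,Q): NE
(D,R): not NE [P1→C gives 8>6; P2→Q gives 6>0]

NE set: (C,R), (D,Q)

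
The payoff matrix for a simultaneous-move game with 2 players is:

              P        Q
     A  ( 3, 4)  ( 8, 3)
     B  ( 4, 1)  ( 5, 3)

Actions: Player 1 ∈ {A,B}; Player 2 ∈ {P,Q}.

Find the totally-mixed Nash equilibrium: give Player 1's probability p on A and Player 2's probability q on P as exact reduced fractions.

P1 indiff ⇒ q·3+(1-q)·8 = q·4+(1-q)·5 ⇒ q(-1) = (1-q)(-3) ⇒ q = 3/4
P2 indiff ⇒ p·4+(1-p)·1 = p·3+(1-p)·3 ⇒ p(1) = (1-p)(2) ⇒ p = 2/3

(p,q) = (2/3, 3/4)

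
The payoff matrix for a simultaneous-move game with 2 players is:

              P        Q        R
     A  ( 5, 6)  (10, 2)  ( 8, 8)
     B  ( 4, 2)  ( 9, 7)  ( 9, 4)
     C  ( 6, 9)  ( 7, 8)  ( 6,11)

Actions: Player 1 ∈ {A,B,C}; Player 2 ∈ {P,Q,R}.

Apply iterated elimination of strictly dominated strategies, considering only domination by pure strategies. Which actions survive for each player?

P2 drop P (R beats it: A:8>6 B:4>2 C:11>9)
P1 drop C (A beats it: Q:10>7 R:8>6)
P1→{A,B} P2→{Q,R}

IESDS → P1:{A,B} P2:{Q,R}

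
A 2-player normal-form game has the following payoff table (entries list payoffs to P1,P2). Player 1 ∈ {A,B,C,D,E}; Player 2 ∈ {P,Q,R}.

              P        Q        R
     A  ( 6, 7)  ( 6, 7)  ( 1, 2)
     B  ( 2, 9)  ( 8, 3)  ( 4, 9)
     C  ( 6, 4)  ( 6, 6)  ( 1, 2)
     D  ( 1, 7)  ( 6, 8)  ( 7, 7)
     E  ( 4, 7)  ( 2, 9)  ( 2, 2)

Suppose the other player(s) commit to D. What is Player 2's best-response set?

argmax u_2 = {Q}

u_2(P vs D) = 7
u_2(Q vs D) = 8
u_2(R vs D) = 7
max payoff 8 at {Q}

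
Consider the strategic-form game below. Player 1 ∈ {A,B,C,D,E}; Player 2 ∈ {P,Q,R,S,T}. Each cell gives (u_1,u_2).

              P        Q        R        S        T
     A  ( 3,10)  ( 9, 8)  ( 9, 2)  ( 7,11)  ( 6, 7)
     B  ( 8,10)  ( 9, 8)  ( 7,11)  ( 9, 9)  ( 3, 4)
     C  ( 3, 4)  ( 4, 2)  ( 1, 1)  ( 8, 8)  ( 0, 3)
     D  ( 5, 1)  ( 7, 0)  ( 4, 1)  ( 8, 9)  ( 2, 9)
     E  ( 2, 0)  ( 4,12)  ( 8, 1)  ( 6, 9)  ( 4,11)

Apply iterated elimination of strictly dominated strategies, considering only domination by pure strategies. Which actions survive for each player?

P1 drop C (B beats it: P:8>3 Q:9>4 R:7>1 S:9>8 T:3>0)
P1 drop D (B beats it: P:8>5 Q:9>7 R:7>4 S:9>8 T:3>2)
P1 drop E (A beats it: P:3>2 Q:9>4 R:9>8 S:7>6 T:6>4)
P2 drop Q (P beats it: A:10>8 B:10>8)
P2 drop T (P beats it: A:10>7 B:10>4)
P1→{A,B} P2→{P,R,S}

Remaining: P1:{A,B} P2:{P,R,S}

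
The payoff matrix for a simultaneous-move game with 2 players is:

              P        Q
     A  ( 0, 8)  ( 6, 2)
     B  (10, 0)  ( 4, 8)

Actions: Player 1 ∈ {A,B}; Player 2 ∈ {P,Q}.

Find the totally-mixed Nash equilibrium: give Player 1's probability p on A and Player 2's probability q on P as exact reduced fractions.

P1 mixes 4/7 on A; P2 mixes 1/6 on P

P1 indiff ⇒ q·0+(1-q)·6 = q·10+(1-q)·4 ⇒ q(-10) = (1-q)(-2) ⇒ q = 1/6
P2 indiff ⇒ p·8+(1-p)·0 = p·2+(1-p)·8 ⇒ p(6) = (1-p)(8) ⇒ p = 4/7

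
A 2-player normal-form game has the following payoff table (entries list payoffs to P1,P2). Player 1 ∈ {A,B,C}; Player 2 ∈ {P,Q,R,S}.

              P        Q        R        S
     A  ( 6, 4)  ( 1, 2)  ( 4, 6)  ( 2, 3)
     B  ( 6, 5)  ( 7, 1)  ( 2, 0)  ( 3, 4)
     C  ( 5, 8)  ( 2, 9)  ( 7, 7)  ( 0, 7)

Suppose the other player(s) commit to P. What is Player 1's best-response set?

u_1(A vs P) = 6
u_1(B vs P) = 6
u_1(C vs P) = 5
max payoff 6 at {A,B}

BR_1 = {A,B}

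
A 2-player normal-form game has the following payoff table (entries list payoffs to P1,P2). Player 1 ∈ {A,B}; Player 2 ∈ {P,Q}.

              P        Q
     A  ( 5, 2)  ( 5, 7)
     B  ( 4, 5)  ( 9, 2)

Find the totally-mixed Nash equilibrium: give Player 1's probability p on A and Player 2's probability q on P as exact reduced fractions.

(p,q) = (3/8, 4/5)

P1 indiff ⇒ q·5+(1-q)·5 = q·4+(1-q)·9 ⇒ q(1) = (1-q)(4) ⇒ q = 4/5
P2 indiff ⇒ p·2+(1-p)·5 = p·7+(1-p)·2 ⇒ p(-5) = (1-p)(-3) ⇒ p = 3/8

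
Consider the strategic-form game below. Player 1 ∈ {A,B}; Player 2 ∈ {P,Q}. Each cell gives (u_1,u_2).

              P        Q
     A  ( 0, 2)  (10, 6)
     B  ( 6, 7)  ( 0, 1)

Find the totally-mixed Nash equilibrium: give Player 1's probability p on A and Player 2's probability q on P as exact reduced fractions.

P1 indiff ⇒ q·0+(1-q)·10 = q·6+(1-q)·0 ⇒ q(-6) = (1-q)(-10) ⇒ q = 5/8
P2 indiff ⇒ p·2+(1-p)·7 = p·6+(1-p)·1 ⇒ p(-4) = (1-p)(-6) ⇒ p = 3/5

P1 mixes 3/5 on A; P2 mixes 5/8 on P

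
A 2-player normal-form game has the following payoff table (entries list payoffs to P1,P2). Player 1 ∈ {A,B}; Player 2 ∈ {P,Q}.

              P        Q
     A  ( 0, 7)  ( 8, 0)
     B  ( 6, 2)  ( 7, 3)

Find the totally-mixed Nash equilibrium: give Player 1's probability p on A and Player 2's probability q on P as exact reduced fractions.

p=1/8, q=1/7

P1 indiff ⇒ q·0+(1-q)·8 = q·6+(1-q)·7 ⇒ q(-6) = (1-q)(-1) ⇒ q = 1/7
P2 indiff ⇒ p·7+(1-p)·2 = p·0+(1-p)·3 ⇒ p(7) = (1-p)(1) ⇒ p = 1/8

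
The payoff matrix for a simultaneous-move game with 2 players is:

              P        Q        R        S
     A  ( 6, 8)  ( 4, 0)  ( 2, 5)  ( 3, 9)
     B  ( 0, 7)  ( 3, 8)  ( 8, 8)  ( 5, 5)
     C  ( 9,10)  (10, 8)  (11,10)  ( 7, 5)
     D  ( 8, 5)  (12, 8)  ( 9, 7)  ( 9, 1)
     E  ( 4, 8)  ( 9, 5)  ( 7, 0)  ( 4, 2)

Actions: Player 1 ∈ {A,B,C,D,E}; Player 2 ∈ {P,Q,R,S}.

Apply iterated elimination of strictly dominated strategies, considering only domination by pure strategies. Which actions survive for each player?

IESDS → P1:{C,D} P2:{P,Q,R}

P1 drop A (C beats it: P:9>6 Q:10>4 R:11>2 S:7>3)
P1 drop B (C beats it: P:9>0 Q:10>3 R:11>8 S:7>5)
P1 drop E (C beats it: P:9>4 Q:10>9 R:11>7 S:7>4)
P2 drop S (P beats it: C:10>5 D:5>1)
P1→{C,D} P2→{P,Q,R}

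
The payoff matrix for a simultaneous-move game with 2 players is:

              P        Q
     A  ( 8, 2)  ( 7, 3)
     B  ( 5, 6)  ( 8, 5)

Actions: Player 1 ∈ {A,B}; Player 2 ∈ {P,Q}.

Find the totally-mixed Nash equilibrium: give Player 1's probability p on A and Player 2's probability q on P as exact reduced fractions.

(p,q) = (1/2, 1/4)

P1 indiff ⇒ q·8+(1-q)·7 = q·5+(1-q)·8 ⇒ q(3) = (1-q)(1) ⇒ q = 1/4
P2 indiff ⇒ p·2+(1-p)·6 = p·3+(1-p)·5 ⇒ p(-1) = (1-p)(-1) ⇒ p = 1/2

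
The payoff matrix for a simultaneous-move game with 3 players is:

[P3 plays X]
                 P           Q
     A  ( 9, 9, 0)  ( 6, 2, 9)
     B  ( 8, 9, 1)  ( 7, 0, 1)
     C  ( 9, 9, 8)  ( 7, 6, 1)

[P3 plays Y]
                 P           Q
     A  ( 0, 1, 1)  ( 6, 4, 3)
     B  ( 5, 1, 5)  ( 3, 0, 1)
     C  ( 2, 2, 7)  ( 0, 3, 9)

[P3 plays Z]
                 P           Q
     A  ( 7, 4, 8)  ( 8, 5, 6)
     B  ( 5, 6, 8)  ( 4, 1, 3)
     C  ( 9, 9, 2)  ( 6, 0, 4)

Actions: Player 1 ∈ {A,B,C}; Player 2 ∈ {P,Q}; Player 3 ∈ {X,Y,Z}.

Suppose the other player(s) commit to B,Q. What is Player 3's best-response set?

P3 best: {Z}

u_3(X vs B,Q) = 1
u_3(Y vs B,Q) = 1
u_3(Z vs B,Q) = 3
max payoff 3 at {Z}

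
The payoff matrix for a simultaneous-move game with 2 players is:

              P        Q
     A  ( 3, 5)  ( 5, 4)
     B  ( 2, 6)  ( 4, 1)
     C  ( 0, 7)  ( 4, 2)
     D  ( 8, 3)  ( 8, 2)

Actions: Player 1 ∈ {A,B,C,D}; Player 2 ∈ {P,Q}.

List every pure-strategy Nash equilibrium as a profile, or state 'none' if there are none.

PSNE = {(D,P)}

(A,P): not NE [P1→D gives 8>3]
(A,Q): not NE [P1→D gives 8>5; P2→P gives 5>4]
(B,P): not NE [P1→D gives 8>2]
(B,Q): not NE [P1→D gives 8>4; P2→P gives 6>1]
(C,P): not NE [P1→D gives 8>0]
(C,Q): not NE [P1→D gives 8>4; P2→P gives 7>2]
(D,P): NE
(D,Q): not NE [P2→P gives 3>2]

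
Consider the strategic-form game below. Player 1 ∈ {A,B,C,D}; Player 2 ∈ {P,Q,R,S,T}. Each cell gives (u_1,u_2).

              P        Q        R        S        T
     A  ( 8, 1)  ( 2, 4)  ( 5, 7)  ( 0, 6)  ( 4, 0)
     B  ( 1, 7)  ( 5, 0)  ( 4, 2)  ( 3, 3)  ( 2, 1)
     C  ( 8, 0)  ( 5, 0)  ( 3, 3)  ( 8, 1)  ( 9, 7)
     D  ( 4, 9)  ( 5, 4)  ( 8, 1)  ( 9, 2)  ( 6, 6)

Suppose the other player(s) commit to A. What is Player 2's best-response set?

BR_2 = {R}

u_2(P vs A) = 1
u_2(Q vs A) = 4
u_2(R vs A) = 7
u_2(S vs A) = 6
u_2(T vs A) = 0
max payoff 7 at {R}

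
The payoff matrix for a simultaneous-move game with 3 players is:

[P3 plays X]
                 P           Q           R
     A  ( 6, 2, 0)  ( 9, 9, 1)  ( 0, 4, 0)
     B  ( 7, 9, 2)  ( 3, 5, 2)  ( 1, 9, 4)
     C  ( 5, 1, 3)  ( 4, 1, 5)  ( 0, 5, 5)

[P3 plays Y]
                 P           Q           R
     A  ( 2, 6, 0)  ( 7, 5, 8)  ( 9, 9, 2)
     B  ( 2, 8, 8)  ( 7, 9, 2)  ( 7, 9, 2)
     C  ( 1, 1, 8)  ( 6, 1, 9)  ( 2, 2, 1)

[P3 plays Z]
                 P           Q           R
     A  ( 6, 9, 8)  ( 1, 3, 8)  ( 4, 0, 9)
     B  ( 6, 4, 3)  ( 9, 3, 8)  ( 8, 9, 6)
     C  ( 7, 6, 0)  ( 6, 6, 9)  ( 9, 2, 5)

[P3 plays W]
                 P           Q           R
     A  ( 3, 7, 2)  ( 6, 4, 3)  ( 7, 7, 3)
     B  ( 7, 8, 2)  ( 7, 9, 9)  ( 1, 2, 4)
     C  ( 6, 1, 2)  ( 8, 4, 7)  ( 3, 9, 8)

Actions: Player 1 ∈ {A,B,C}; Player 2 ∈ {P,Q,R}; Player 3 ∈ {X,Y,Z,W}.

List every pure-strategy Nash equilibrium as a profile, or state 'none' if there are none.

(A,P,X): not NE [P1→B gives 7>6; P2→Q gives 9>2; P3→Z gives 8>0]
(A,P,Y): not NE [P2→R gives 9>6; P3→Z gives 8>0]
(A,P,Z): not NE [P1→C gives 7>6]
(A,P,W): not NE [P1→B gives 7>3; P3→Z gives 8>2]
(A,Q,X): not NE [P3→Z gives 8>1]
(A,Q,Y): not NE [P2→R gives 9>5]
(A,Q,Z): not NE [P1→B gives 9>1; P2→P gives 9>3]
(A,Q,W): not NE [P1→C gives 8>6; P2→R gives 7>4; P3→Z gives 8>3]
(A,R,X): not NE [P1→B gives 1>0; P2→Q gives 9>4; P3→Z gives 9>0]
(A,R,Y): not NE [P3→Z gives 9>2]
(A,R,Z): not NE [P1→C gives 9>4; P2→P gives 9>0]
(A,R,W): not NE [P3→Z gives 9>3]
(B,P,X): not NE [P3→Y gives 8>2]
(B,P,Y): not NE [P2→R gives 9>8]
(B,P,Z): not NE [P1→C gives 7>6; P2→R gives 9>4; P3→Y gives 8>3]
(B,P,W): not NE [P2→Q gives 9>8; P3→Y gives 8>2]
(B,Q,X): not NE [P1→A gives 9>3; P2→R gives 9>5; P3→W gives 9>2]
(B,Q,Y): not NE [P3→W gives 9>2]
(B,Q,Z): not NE [P2→R gives 9>3; P3→W gives 9>8]
(B,Q,W): not NE [P1→C gives 8>7]
(B,R,X): not NE [P3→Z gives 6>4]
(B,R,Y): not NE [P1→A gives 9>7; P3→Z gives 6>2]
(B,R,Z): not NE [P1→C gives 9>8]
(B,R,W): not NE [P1→A gives 7>1; P2→Q gives 9>2; P3→Z gives 6>4]
(C,P,X): not NE [P1→B gives 7>5; P2→R gives 5>1; P3→Y gives 8>3]
(C,P,Y): not NE [P1→B gives 2>1; P2→R gives 2>1]
(C,P,Z): not NE [P3→Y gives 8>0]
(C,P,W): not NE [P1→B gives 7>6; P2→R gives 9>1; P3→Y gives 8>2]
(C,Q,X): not NE [P1→A gives 9>4; P2→R gives 5>1; P3→Z gives 9>5]
(C,Q,Y): not NE [P1→B gives 7>6; P2→R gives 2>1]
(C,Q,Z): not NE [P1→B gives 9>6]
(C,Q,W): not NE [P2→R gives 9>4; P3→Z gives 9>7]
(C,R,X): not NE [P1→B gives 1>0; P3→W gives 8>5]
(C,R,Y): not NE [P1→A gives 9>2; P3→W gives 8>1]
(C,R,Z): not NE [P2→Q gives 6>2; P3→W gives 8>5]
(C,R,W): not NE [P1→A gives 7>3]

No pure NE.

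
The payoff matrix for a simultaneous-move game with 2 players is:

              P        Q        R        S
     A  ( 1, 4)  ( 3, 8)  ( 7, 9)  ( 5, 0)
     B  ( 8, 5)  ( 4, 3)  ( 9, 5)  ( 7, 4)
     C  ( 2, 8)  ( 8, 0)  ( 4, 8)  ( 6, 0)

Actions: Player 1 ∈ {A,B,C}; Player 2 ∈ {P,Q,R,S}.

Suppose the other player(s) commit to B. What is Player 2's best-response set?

argmax u_2 = {P,R}

u_2(P vs B) = 5
u_2(Q vs B) = 3
u_2(R vs B) = 5
u_2(S vs B) = 4
max payoff 5 at {P,R}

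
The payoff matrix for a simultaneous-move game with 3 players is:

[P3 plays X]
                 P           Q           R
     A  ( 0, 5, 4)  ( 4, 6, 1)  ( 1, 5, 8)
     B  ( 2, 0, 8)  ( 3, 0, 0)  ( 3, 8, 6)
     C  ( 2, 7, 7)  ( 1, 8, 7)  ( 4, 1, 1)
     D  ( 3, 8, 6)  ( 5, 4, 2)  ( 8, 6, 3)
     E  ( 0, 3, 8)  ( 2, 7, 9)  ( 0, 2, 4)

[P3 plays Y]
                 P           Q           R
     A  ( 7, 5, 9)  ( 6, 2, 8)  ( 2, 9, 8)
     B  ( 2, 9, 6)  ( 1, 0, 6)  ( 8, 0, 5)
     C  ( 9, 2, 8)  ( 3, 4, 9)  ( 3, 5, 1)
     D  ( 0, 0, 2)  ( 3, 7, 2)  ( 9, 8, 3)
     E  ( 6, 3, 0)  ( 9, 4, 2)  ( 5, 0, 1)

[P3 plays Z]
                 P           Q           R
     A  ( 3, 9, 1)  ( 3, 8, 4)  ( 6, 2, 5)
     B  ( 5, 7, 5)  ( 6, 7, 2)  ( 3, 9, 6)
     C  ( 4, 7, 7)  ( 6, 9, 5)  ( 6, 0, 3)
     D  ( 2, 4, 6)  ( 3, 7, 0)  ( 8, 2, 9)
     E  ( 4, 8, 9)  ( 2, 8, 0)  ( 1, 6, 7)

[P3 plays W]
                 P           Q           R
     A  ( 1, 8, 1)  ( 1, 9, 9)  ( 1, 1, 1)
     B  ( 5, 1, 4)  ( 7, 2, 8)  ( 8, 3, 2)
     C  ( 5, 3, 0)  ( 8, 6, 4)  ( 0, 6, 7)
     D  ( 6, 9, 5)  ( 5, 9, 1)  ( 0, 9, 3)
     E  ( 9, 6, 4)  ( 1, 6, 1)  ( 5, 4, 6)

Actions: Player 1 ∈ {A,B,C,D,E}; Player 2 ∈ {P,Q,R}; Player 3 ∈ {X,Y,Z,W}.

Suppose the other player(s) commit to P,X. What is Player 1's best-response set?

u_1(A vs P,X) = 0
u_1(B vs P,X) = 2
u_1(C vs P,X) = 2
u_1(D vs P,X) = 3
u_1(E vs P,X) = 0
max payoff 3 at {D}

P1 best: {D}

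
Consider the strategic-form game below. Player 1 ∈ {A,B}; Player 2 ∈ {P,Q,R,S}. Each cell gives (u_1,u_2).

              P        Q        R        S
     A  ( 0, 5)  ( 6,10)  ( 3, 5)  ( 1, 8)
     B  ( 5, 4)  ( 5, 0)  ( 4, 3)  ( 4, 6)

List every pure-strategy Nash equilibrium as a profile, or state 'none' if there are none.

(A,P): not NE [P1→B gives 5>0; P2→Q gives 10>5]
(A,Q): NE
(A,R): not NE [P1→B gives 4>3; P2→Q gives 10>5]
(A,S): not NE [P1→B gives 4>1; P2→Q gives 10>8]
(B,P): not NE [P2→S gives 6>4]
(B,Q): not NE [P1→A gives 6>5; P2→S gives 6>0]
(B,R): not NE [P2→S gives 6>3]
(B,S): NE

NE set: (A,Q), (B,S)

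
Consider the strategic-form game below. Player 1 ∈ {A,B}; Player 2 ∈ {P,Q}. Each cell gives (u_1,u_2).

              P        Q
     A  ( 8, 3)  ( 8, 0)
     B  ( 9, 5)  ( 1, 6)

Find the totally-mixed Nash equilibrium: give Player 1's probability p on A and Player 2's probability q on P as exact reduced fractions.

P1 indiff ⇒ q·8+(1-q)·8 = q·9+(1-q)·1 ⇒ q(-1) = (1-q)(-7) ⇒ q = 7/8
P2 indiff ⇒ p·3+(1-p)·5 = p·0+(1-p)·6 ⇒ p(3) = (1-p)(1) ⇒ p = 1/4

(p,q) = (1/4, 7/8)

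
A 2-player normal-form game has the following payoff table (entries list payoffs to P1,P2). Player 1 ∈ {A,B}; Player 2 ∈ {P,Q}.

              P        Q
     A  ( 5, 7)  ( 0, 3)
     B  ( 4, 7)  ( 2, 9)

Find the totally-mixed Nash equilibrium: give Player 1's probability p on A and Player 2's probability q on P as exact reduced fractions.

p=1/3, q=2/3

P1 indiff ⇒ q·5+(1-q)·0 = q·4+(1-q)·2 ⇒ q(1) = (1-q)(2) ⇒ q = 2/3
P2 indiff ⇒ p·7+(1-p)·7 = p·3+(1-p)·9 ⇒ p(4) = (1-p)(2) ⇒ p = 1/3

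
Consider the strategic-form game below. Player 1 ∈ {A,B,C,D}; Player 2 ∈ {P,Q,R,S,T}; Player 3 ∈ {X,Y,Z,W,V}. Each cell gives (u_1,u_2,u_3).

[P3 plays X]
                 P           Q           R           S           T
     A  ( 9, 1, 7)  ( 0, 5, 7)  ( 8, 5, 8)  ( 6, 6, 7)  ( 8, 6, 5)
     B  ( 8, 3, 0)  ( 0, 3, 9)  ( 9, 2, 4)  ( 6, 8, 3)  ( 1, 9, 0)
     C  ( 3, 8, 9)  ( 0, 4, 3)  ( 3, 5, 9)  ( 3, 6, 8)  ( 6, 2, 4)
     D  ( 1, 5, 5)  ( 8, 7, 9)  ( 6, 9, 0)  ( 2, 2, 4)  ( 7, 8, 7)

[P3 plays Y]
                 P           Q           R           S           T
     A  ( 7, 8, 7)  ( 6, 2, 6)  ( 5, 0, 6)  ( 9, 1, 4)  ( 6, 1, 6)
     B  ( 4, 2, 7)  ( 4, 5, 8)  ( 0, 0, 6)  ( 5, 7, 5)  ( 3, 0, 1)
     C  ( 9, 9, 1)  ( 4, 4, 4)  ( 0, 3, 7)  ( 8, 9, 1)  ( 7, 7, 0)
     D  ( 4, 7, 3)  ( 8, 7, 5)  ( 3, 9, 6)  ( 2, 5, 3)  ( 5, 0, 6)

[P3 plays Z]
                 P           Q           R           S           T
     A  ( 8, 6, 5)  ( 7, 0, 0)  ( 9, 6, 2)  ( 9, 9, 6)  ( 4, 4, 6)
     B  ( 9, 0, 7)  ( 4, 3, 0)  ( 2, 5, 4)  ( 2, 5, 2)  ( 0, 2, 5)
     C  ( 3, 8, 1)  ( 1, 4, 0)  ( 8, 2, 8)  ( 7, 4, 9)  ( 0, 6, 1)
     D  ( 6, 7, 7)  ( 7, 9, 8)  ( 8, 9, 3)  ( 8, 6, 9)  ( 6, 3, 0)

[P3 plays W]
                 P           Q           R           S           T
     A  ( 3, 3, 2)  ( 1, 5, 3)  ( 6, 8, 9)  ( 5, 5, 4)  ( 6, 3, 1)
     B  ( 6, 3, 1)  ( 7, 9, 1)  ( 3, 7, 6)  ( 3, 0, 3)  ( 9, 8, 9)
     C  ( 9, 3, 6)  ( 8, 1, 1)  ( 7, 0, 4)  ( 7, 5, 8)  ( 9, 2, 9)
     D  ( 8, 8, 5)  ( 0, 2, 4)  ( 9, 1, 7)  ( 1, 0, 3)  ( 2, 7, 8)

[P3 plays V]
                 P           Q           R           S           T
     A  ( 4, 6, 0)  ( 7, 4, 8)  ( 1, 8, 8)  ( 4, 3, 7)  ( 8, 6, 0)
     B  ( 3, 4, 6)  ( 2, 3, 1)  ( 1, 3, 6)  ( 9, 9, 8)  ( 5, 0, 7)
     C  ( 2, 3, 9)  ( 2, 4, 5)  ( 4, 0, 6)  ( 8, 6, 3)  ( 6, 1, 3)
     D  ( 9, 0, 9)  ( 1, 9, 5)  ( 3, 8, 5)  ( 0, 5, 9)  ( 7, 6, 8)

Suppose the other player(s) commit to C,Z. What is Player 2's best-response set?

u_2(P vs C,Z) = 8
u_2(Q vs C,Z) = 4
u_2(R vs C,Z) = 2
u_2(S vs C,Z) = 4
u_2(T vs C,Z) = 6
max payoff 8 at {P}

P2 best: {P}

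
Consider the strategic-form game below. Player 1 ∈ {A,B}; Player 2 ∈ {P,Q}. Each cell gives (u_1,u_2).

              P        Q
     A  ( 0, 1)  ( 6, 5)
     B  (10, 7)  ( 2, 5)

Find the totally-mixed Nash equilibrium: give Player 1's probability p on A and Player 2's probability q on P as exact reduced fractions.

(p,q) = (1/3, 2/7)

P1 indiff ⇒ q·0+(1-q)·6 = q·10+(1-q)·2 ⇒ q(-10) = (1-q)(-4) ⇒ q = 2/7
P2 indiff ⇒ p·1+(1-p)·7 = p·5+(1-p)·5 ⇒ p(-4) = (1-p)(-2) ⇒ p = 1/3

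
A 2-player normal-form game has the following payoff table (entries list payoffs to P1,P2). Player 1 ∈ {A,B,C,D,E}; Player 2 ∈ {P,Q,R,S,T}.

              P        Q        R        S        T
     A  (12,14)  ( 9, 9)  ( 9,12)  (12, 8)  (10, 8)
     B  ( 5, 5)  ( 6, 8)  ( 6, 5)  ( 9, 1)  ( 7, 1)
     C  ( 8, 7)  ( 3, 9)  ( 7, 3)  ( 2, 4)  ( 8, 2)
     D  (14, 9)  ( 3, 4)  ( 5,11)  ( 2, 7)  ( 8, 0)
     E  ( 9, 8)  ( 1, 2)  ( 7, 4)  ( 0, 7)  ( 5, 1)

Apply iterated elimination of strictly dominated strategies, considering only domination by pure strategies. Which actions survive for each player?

P1 drop B (A beats it: P:12>5 Q:9>6 R:9>6 S:12>9 T:10>7)
P1 drop C (A beats it: P:12>8 Q:9>3 R:9>7 S:12>2 T:10>8)
P1 drop E (A beats it: P:12>9 Q:9>1 R:9>7 S:12>0 T:10>5)
P2 drop Q (P beats it: A:14>9 D:9>4)
P2 drop S (P beats it: A:14>8 D:9>7)
P2 drop T (P beats it: A:14>8 D:9>0)
P1→{A,D} P2→{P,R}

Remaining: P1:{A,D} P2:{P,R}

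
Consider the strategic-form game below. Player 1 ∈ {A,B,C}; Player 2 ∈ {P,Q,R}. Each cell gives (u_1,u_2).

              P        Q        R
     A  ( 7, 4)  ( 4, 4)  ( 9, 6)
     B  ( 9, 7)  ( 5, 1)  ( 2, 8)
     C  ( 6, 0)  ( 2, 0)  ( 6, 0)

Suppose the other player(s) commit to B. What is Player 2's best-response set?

u_2(P vs B) = 7
u_2(Q vs B) = 1
u_2(R vs B) = 8
max payoff 8 at {R}

P2 best: {R}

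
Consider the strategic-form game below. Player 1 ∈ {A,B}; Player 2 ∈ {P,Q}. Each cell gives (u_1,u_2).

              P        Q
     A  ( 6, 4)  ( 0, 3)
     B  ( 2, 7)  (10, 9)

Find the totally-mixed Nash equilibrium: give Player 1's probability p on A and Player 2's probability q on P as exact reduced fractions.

P1 indiff ⇒ q·6+(1-q)·0 = q·2+(1-q)·10 ⇒ q(4) = (1-q)(10) ⇒ q = 5/7
P2 indiff ⇒ p·4+(1-p)·7 = p·3+(1-p)·9 ⇒ p(1) = (1-p)(2) ⇒ p = 2/3

p=2/3, q=5/7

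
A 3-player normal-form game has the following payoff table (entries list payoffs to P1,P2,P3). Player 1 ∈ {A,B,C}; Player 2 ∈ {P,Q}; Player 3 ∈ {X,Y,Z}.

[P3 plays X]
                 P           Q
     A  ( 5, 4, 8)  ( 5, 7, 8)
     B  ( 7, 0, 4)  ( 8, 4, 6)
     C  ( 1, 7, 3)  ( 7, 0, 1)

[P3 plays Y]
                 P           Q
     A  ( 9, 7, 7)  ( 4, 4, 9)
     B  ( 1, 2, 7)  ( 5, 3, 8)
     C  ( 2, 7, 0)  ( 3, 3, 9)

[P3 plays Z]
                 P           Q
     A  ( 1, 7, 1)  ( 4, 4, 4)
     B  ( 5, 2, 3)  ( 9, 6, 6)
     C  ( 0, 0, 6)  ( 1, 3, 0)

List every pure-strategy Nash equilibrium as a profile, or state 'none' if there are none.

NE set: (B,Q,Y)

(A,P,X): not NE [P1→B gives 7>5; P2→Q gives 7>4]
(A,P,Y): not NE [P3→X gives 8>7]
(A,P,Z): not NE [P1→B gives 5>1; P3→X gives 8>1]
(A,Q,X): not NE [P1→B gives 8>5; P3→Y gives 9>8]
(A,Q,Y): not NE [P1→B gives 5>4; P2→P gives 7>4]
(A,Q,Z): not NE [P1→B gives 9>4; P2→P gives 7>4; P3→Y gives 9>4]
(B,P,X): not NE [P2→Q gives 4>0; P3→Y gives 7>4]
(B,P,Y): not NE [P1→A gives 9>1; P2→Q gives 3>2]
(B,P,Z): not NE [P2→Q gives 6>2; P3→Y gives 7>3]
(B,Q,X): not NE [P3→Y gives 8>6]
(B,Q,Y): NE
(B,Q,Z): not NE [P3→Y gives 8>6]
(C,P,X): not NE [P1→B gives 7>1; P3→Z gives 6>3]
(C,P,Y): not NE [P1→A gives 9>2; P3→Z gives 6>0]
(C,P,Z): not NE [P1→B gives 5>0; P2→Q gives 3>0]
(C,Q,X): not NE [P1→B gives 8>7; P2→P gives 7>0; P3→Y gives 9>1]
(C,Q,Y): not NE [P1→B gives 5>3; P2→P gives 7>3]
(C,Q,Z): not NE [P1→B gives 9>1; P3→Y gives 9>0]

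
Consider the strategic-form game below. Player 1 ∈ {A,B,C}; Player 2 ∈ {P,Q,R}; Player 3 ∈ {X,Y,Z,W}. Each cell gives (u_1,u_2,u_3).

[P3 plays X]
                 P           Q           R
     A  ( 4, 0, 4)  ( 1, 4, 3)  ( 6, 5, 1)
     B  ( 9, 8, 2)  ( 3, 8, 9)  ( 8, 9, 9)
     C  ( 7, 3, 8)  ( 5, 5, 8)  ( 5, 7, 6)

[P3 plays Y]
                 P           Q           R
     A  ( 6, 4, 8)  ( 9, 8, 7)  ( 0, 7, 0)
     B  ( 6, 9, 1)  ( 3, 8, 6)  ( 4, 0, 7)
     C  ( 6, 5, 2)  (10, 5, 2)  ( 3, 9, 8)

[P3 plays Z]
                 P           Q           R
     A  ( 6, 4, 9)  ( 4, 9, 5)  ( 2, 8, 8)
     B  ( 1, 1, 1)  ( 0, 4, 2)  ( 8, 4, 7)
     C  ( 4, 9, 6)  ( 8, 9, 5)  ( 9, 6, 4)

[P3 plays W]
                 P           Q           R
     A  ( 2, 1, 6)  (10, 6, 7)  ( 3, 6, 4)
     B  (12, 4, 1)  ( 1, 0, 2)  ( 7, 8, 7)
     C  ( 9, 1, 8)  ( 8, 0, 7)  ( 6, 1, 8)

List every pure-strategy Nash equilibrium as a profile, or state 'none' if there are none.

PSNE = {(A,Q,W), (B,R,X)}

(A,P,X): not NE [P1→B gives 9>4; P2→R gives 5>0; P3→Z gives 9>4]
(A,P,Y): not NE [P2→Q gives 8>4; P3→Z gives 9>8]
(A,P,Z): not NE [P2→Q gives 9>4]
(A,P,W): not NE [P1→B gives 12>2; P2→R gives 6>1; P3→Z gives 9>6]
(A,Q,X): not NE [P1→C gives 5>1; P2→R gives 5>4; P3→W gives 7>3]
(A,Q,Y): not NE [P1→C gives 10>9]
(A,Q,Z): not NE [P1→C gives 8>4; P3→W gives 7>5]
(A,Q,W): NE
(A,R,X): not NE [P1→B gives 8>6; P3→Z gives 8>1]
(A,R,Y): not NE [P1→B gives 4>0; P2→Q gives 8>7; P3→Z gives 8>0]
(A,R,Z): not NE [P1→C gives 9>2; P2→Q gives 9>8]
(A,R,W): not NE [P1→B gives 7>3; P3→Z gives 8>4]
(B,P,X): not NE [P2→R gives 9>8]
(B,P,Y): not NE [P3→X gives 2>1]
(B,P,Z): not NE [P1→A gives 6>1; P2→R gives 4>1; P3→X gives 2>1]
(B,P,W): not NE [P2→R gives 8>4; P3→X gives 2>1]
(B,Q,X): not NE [P1→C gives 5>3; P2→R gives 9>8]
(B,Q,Y): not NE [P1→C gives 10>3; P2→P gives 9>8; P3→X gives 9>6]
(B,Q,Z): not NE [P1→C gives 8>0; P3→X gives 9>2]
(B,Q,W): not NE [P1→A gives 10>1; P2→R gives 8>0; P3→X gives 9>2]
(B,R,X): NE
(B,R,Y): not NE [P2→P gives 9>0; P3→X gives 9>7]
(B,R,Z): not NE [P1→C gives 9>8; P3→X gives 9>7]
(B,R,W): not NE [P3→X gives 9>7]
(C,P,X): not NE [P1→B gives 9>7; P2→R gives 7>3]
(C,P,Y): not NE [P2→R gives 9>5; P3→W gives 8>2]
(C,P,Z): not NE [P1→A gives 6>4; P3→W gives 8>6]
(C,P,W): not NE [P1→B gives 12>9]
(C,Q,X): not NE [P2→R gives 7>5]
(C,Q,Y): not NE [P2→R gives 9>5; P3→X gives 8>2]
(C,Q,Z): not NE [P3→X gives 8>5]
(C,Q,W): not NE [P1→A gives 10>8; P2→R gives 1>0; P3→X gives 8>7]
(C,R,X): not NE [P1→B gives 8>5; P3→W gives 8>6]
(C,R,Y): not NE [P1→B gives 4>3]
(C,R,Z): not NE [P2→Q gives 9>6; P3→W gives 8>4]
(C,R,W): not NE [P1→B gives 7>6]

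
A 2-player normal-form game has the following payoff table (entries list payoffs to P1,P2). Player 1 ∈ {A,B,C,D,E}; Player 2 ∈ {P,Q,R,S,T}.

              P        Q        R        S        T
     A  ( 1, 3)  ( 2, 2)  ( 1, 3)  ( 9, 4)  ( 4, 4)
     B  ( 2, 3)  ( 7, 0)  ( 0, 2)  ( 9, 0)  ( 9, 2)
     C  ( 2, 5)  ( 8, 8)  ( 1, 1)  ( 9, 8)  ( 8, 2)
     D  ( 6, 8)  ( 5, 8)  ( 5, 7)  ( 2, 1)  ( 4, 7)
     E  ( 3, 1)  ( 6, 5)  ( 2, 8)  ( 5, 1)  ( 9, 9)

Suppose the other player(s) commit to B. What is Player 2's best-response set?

argmax u_2 = {P}

u_2(P vs B) = 3
u_2(Q vs B) = 0
u_2(R vs B) = 2
u_2(S vs B) = 0
u_2(T vs B) = 2
max payoff 3 at {P}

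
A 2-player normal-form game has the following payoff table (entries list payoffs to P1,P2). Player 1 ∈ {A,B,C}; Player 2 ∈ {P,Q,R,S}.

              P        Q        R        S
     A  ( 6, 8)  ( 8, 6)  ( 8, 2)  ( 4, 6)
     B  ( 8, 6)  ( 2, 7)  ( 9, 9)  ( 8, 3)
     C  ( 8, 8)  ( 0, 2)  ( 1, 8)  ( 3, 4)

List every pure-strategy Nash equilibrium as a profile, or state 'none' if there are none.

Nash profiles: (B,R), (C,P)

(A,P): not NE [P1→C gives 8>6]
(A,Q): not NE [P2→P gives 8>6]
(A,R): not NE [P1→B gives 9>8; P2→P gives 8>2]
(A,S): not NE [P1→B gives 8>4; P2→P gives 8>6]
(B,P): not NE [P2→R gives 9>6]
(B,Q): not NE [P1→A gives 8>2; P2→R gives 9>7]
(B,R): NE
(B,S): not NE [P2→R gives 9>3]
(C,P): NE
(C,Q): not NE [P1→A gives 8>0; P2→R gives 8>2]
(C,R): not NE [P1→B gives 9>1]
(C,S): not NE [P1→B gives 8>3; P2→R gives 8>4]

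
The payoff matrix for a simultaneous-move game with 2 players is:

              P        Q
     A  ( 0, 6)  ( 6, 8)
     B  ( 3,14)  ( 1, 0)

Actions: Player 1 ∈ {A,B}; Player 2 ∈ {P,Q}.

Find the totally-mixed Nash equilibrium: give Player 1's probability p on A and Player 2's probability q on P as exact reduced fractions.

(p,q) = (7/8, 5/8)

P1 indiff ⇒ q·0+(1-q)·6 = q·3+(1-q)·1 ⇒ q(-3) = (1-q)(-5) ⇒ q = 5/8
P2 indiff ⇒ p·6+(1-p)·14 = p·8+(1-p)·0 ⇒ p(-2) = (1-p)(-14) ⇒ p = 7/8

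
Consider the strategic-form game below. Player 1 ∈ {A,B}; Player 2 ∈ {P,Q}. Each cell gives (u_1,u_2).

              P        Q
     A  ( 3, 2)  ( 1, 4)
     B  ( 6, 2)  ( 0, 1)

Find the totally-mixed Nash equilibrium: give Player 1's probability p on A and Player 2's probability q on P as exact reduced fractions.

P1 indiff ⇒ q·3+(1-q)·1 = q·6+(1-q)·0 ⇒ q(-3) = (1-q)(-1) ⇒ q = 1/4
P2 indiff ⇒ p·2+(1-p)·2 = p·4+(1-p)·1 ⇒ p(-2) = (1-p)(-1) ⇒ p = 1/3

P1 mixes 1/3 on A; P2 mixes 1/4 on P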